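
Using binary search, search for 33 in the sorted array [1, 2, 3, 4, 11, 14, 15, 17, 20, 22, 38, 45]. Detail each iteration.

Binary search for 33 in [1, 2, 3, 4, 11, 14, 15, 17, 20, 22, 38, 45]:

lo=0, hi=11, mid=5, arr[mid]=14 -> 14 < 33, search right half
lo=6, hi=11, mid=8, arr[mid]=20 -> 20 < 33, search right half
lo=9, hi=11, mid=10, arr[mid]=38 -> 38 > 33, search left half
lo=9, hi=9, mid=9, arr[mid]=22 -> 22 < 33, search right half
lo=10 > hi=9, target 33 not found

Binary search determines that 33 is not in the array after 4 comparisons. The search space was exhausted without finding the target.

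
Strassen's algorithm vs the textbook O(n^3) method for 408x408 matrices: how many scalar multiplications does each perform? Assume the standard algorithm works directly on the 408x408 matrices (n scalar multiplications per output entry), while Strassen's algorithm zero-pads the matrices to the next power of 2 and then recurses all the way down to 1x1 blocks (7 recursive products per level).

Matrix multiplication for 408x408 matrices:

Strassen's algorithm requires power-of-2 dimensions. Pad 408x408 to 512x512 (next power of 2).

Standard algorithm: 408^3 = 67917312 multiplications
Strassen's algorithm: 7^(log2(512)) = 7^9 = 40353607 multiplications
Savings: 67917312 - 40353607 = 27563705 multiplications

Standard: 67917312 multiplications (408^3). Strassen: 40353607 multiplications (7^9, after padding to 512x512). Strassen reduces 8 recursive multiplications to 7 at each level.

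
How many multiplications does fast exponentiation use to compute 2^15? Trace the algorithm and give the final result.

Computing 2^15 by squaring (build up from 2^1; each line after the first costs one multiplication):

2^1 = 2
2^2 = (2^1)^2 = 2^2 = 4
2^3 = 2 * 2^2 = 2 * 4 = 8
2^6 = (2^3)^2 = 8^2 = 64
2^7 = 2 * 2^6 = 2 * 64 = 128
2^14 = (2^7)^2 = 128^2 = 16384
2^15 = 2 * 2^14 = 2 * 16384 = 32768

Result: 32768
Multiplications needed: 6 (6 lines after 2^1)

2^15 = 32768. Using exponentiation by squaring, this requires 6 multiplications. The key idea: if the exponent is even, square the half-power; if odd, multiply by the base once.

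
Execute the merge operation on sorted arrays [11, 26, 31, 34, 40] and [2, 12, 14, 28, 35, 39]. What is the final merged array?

Merging process:

Compare 11 vs 2: take 2 from right. Merged: [2]
Compare 11 vs 12: take 11 from left. Merged: [2, 11]
Compare 26 vs 12: take 12 from right. Merged: [2, 11, 12]
Compare 26 vs 14: take 14 from right. Merged: [2, 11, 12, 14]
Compare 26 vs 28: take 26 from left. Merged: [2, 11, 12, 14, 26]
Compare 31 vs 28: take 28 from right. Merged: [2, 11, 12, 14, 26, 28]
Compare 31 vs 35: take 31 from left. Merged: [2, 11, 12, 14, 26, 28, 31]
Compare 34 vs 35: take 34 from left. Merged: [2, 11, 12, 14, 26, 28, 31, 34]
Compare 40 vs 35: take 35 from right. Merged: [2, 11, 12, 14, 26, 28, 31, 34, 35]
Compare 40 vs 39: take 39 from right. Merged: [2, 11, 12, 14, 26, 28, 31, 34, 35, 39]
Append remaining from left: [40]. Merged: [2, 11, 12, 14, 26, 28, 31, 34, 35, 39, 40]

Final merged array: [2, 11, 12, 14, 26, 28, 31, 34, 35, 39, 40]
Total comparisons: 10

The merged array is [2, 11, 12, 14, 26, 28, 31, 34, 35, 39, 40], requiring 10 comparisons. The merge step runs in O(n) time where n is the total number of elements.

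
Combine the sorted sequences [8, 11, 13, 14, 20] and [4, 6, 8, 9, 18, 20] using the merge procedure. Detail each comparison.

Merging process:

Compare 8 vs 4: take 4 from right. Merged: [4]
Compare 8 vs 6: take 6 from right. Merged: [4, 6]
Compare 8 vs 8: take 8 from left. Merged: [4, 6, 8]
Compare 11 vs 8: take 8 from right. Merged: [4, 6, 8, 8]
Compare 11 vs 9: take 9 from right. Merged: [4, 6, 8, 8, 9]
Compare 11 vs 18: take 11 from left. Merged: [4, 6, 8, 8, 9, 11]
Compare 13 vs 18: take 13 from left. Merged: [4, 6, 8, 8, 9, 11, 13]
Compare 14 vs 18: take 14 from left. Merged: [4, 6, 8, 8, 9, 11, 13, 14]
Compare 20 vs 18: take 18 from right. Merged: [4, 6, 8, 8, 9, 11, 13, 14, 18]
Compare 20 vs 20: take 20 from left. Merged: [4, 6, 8, 8, 9, 11, 13, 14, 18, 20]
Append remaining from right: [20]. Merged: [4, 6, 8, 8, 9, 11, 13, 14, 18, 20, 20]

Final merged array: [4, 6, 8, 8, 9, 11, 13, 14, 18, 20, 20]
Total comparisons: 10

The merged array is [4, 6, 8, 8, 9, 11, 13, 14, 18, 20, 20], requiring 10 comparisons. The merge step runs in O(n) time where n is the total number of elements.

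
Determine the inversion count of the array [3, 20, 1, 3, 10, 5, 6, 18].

Finding inversions in [3, 20, 1, 3, 10, 5, 6, 18]:

(0, 2): arr[0]=3 > arr[2]=1
(1, 2): arr[1]=20 > arr[2]=1
(1, 3): arr[1]=20 > arr[3]=3
(1, 4): arr[1]=20 > arr[4]=10
(1, 5): arr[1]=20 > arr[5]=5
(1, 6): arr[1]=20 > arr[6]=6
(1, 7): arr[1]=20 > arr[7]=18
(4, 5): arr[4]=10 > arr[5]=5
(4, 6): arr[4]=10 > arr[6]=6

Total inversions: 9

The array has 9 inversion(s): (0,2), (1,2), (1,3), (1,4), (1,5), (1,6), (1,7), (4,5), (4,6). Each pair (i,j) satisfies i < j and arr[i] > arr[j].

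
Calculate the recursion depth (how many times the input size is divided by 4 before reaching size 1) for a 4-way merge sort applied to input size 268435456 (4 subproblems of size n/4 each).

For divide and conquer with division factor 4:

Problem sizes at each level:
Level 0: 268435456
Level 1: 67108864
Level 2: 16777216
Level 3: 4194304
Level 4: 1048576
Level 5: 262144
Level 6: 65536
Level 7: 16384
Level 8: 4096
Level 9: 1024
Level 10: 256
Level 11: 64
Level 12: 16
Level 13: 4
Level 14: 1

The root is level 0 and the size-1 base case is level 14 (the tree spans levels 0 through 14, i.e. 15 levels counting the root), so the depth is the number of divisions: log_4(268435456) = 14

The recursion tree depth is log_4(268435456) = 14. At each level, the problem size is divided by 4, so it takes 14 divisions to reduce to a base case of size 1. The algorithm makes 4 recursive calls at each level.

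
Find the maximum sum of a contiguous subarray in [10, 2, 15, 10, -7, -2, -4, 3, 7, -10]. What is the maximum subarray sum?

Using Kadane's algorithm on [10, 2, 15, 10, -7, -2, -4, 3, 7, -10]:

Scanning through the array:
Position 1 (value 2): max_ending_here = 12, max_so_far = 12
Position 2 (value 15): max_ending_here = 27, max_so_far = 27
Position 3 (value 10): max_ending_here = 37, max_so_far = 37
Position 4 (value -7): max_ending_here = 30, max_so_far = 37
Position 5 (value -2): max_ending_here = 28, max_so_far = 37
Position 6 (value -4): max_ending_here = 24, max_so_far = 37
Position 7 (value 3): max_ending_here = 27, max_so_far = 37
Position 8 (value 7): max_ending_here = 34, max_so_far = 37
Position 9 (value -10): max_ending_here = 24, max_so_far = 37

Maximum subarray: [10, 2, 15, 10]
Maximum sum: 37

The maximum subarray is [10, 2, 15, 10] with sum 37. This subarray runs from index 0 to index 3.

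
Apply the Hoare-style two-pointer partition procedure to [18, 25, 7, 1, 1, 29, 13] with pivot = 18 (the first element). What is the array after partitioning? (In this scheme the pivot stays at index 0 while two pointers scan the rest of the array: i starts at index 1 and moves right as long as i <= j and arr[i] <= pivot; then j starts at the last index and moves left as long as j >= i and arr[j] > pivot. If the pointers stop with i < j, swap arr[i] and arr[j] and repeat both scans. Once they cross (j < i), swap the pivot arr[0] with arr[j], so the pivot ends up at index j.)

Hoare-style two-pointer partition with pivot = 18:

Initial array: [18, 25, 7, 1, 1, 29, 13]

Pointers start at i = 1, j = 6.
i stops at index 1 (arr[1]=25 > 18), j stops at index 6 (arr[6]=13 <= 18): swap arr[1] and arr[6], array becomes [18, 13, 7, 1, 1, 29, 25]
i ends at 5, j ends at 4: the pointers have crossed (j < i), so scanning stops.

Swap pivot arr[0] with arr[4] to place pivot at position 4: [1, 13, 7, 1, 18, 29, 25]
Pivot position: 4

After partitioning with pivot 18, the array becomes [1, 13, 7, 1, 18, 29, 25]. The pivot is placed at index 4. All elements to the left of the pivot are <= 18, and all elements to the right are > 18.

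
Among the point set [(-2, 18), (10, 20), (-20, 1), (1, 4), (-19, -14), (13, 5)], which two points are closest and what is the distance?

Computing all pairwise distances among 6 points:

d((-2, 18), (10, 20)) = 12.1655
d((-2, 18), (-20, 1)) = 24.7588
d((-2, 18), (1, 4)) = 14.3178
d((-2, 18), (-19, -14)) = 36.2353
d((-2, 18), (13, 5)) = 19.8494
d((10, 20), (-20, 1)) = 35.5106
d((10, 20), (1, 4)) = 18.3576
d((10, 20), (-19, -14)) = 44.6878
d((10, 20), (13, 5)) = 15.2971
d((-20, 1), (1, 4)) = 21.2132
d((-20, 1), (-19, -14)) = 15.0333
d((-20, 1), (13, 5)) = 33.2415
d((1, 4), (-19, -14)) = 26.9072
d((1, 4), (13, 5)) = 12.0416 <-- minimum
d((-19, -14), (13, 5)) = 37.2156

Closest pair: (1, 4) and (13, 5) with distance 12.0416

The closest pair is (1, 4) and (13, 5) with Euclidean distance 12.0416. For 6 points, brute-force pairwise comparison is shown above. For large n, the divide-and-conquer algorithm (sort by x, recurse on halves, check the dividing strip) achieves O(n log n).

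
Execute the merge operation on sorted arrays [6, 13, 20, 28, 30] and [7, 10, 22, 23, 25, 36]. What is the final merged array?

Merging process:

Compare 6 vs 7: take 6 from left. Merged: [6]
Compare 13 vs 7: take 7 from right. Merged: [6, 7]
Compare 13 vs 10: take 10 from right. Merged: [6, 7, 10]
Compare 13 vs 22: take 13 from left. Merged: [6, 7, 10, 13]
Compare 20 vs 22: take 20 from left. Merged: [6, 7, 10, 13, 20]
Compare 28 vs 22: take 22 from right. Merged: [6, 7, 10, 13, 20, 22]
Compare 28 vs 23: take 23 from right. Merged: [6, 7, 10, 13, 20, 22, 23]
Compare 28 vs 25: take 25 from right. Merged: [6, 7, 10, 13, 20, 22, 23, 25]
Compare 28 vs 36: take 28 from left. Merged: [6, 7, 10, 13, 20, 22, 23, 25, 28]
Compare 30 vs 36: take 30 from left. Merged: [6, 7, 10, 13, 20, 22, 23, 25, 28, 30]
Append remaining from right: [36]. Merged: [6, 7, 10, 13, 20, 22, 23, 25, 28, 30, 36]

Final merged array: [6, 7, 10, 13, 20, 22, 23, 25, 28, 30, 36]
Total comparisons: 10

The merged array is [6, 7, 10, 13, 20, 22, 23, 25, 28, 30, 36], requiring 10 comparisons. The merge step runs in O(n) time where n is the total number of elements.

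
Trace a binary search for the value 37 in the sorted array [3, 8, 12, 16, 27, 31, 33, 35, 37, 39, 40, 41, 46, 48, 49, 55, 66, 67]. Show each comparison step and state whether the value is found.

Binary search for 37 in [3, 8, 12, 16, 27, 31, 33, 35, 37, 39, 40, 41, 46, 48, 49, 55, 66, 67]:

lo=0, hi=17, mid=8, arr[mid]=37 -> Found target at index 8!

Binary search finds 37 at index 8 after 1 comparisons. The search repeatedly halves the search space by comparing with the middle element.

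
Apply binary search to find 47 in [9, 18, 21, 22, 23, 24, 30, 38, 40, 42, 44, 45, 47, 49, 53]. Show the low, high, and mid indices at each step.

Binary search for 47 in [9, 18, 21, 22, 23, 24, 30, 38, 40, 42, 44, 45, 47, 49, 53]:

lo=0, hi=14, mid=7, arr[mid]=38 -> 38 < 47, search right half
lo=8, hi=14, mid=11, arr[mid]=45 -> 45 < 47, search right half
lo=12, hi=14, mid=13, arr[mid]=49 -> 49 > 47, search left half
lo=12, hi=12, mid=12, arr[mid]=47 -> Found target at index 12!

Binary search finds 47 at index 12 after 4 comparisons. The search repeatedly halves the search space by comparing with the middle element.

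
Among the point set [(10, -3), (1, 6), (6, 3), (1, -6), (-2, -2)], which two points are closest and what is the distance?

Computing all pairwise distances among 5 points:

d((10, -3), (1, 6)) = 12.7279
d((10, -3), (6, 3)) = 7.2111
d((10, -3), (1, -6)) = 9.4868
d((10, -3), (-2, -2)) = 12.0416
d((1, 6), (6, 3)) = 5.831
d((1, 6), (1, -6)) = 12.0
d((1, 6), (-2, -2)) = 8.544
d((6, 3), (1, -6)) = 10.2956
d((6, 3), (-2, -2)) = 9.434
d((1, -6), (-2, -2)) = 5.0 <-- minimum

Closest pair: (1, -6) and (-2, -2) with distance 5.0

The closest pair is (1, -6) and (-2, -2) with Euclidean distance 5.0. For 5 points, brute-force pairwise comparison is shown above. For large n, the divide-and-conquer algorithm (sort by x, recurse on halves, check the dividing strip) achieves O(n log n).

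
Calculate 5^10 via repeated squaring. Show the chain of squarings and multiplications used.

Computing 5^10 by squaring (build up from 5^1; each line after the first costs one multiplication):

5^1 = 5
5^2 = (5^1)^2 = 5^2 = 25
5^4 = (5^2)^2 = 25^2 = 625
5^5 = 5 * 5^4 = 5 * 625 = 3125
5^10 = (5^5)^2 = 3125^2 = 9765625

Result: 9765625
Multiplications needed: 4 (4 lines after 5^1)

5^10 = 9765625. Using exponentiation by squaring, this requires 4 multiplications. The key idea: if the exponent is even, square the half-power; if odd, multiply by the base once.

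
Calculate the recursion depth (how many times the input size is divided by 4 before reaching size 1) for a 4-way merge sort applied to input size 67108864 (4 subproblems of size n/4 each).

For divide and conquer with division factor 4:

Problem sizes at each level:
Level 0: 67108864
Level 1: 16777216
Level 2: 4194304
Level 3: 1048576
Level 4: 262144
Level 5: 65536
Level 6: 16384
Level 7: 4096
Level 8: 1024
Level 9: 256
Level 10: 64
Level 11: 16
Level 12: 4
Level 13: 1

The root is level 0 and the size-1 base case is level 13 (the tree spans levels 0 through 13, i.e. 14 levels counting the root), so the depth is the number of divisions: log_4(67108864) = 13

The recursion tree depth is log_4(67108864) = 13. At each level, the problem size is divided by 4, so it takes 13 divisions to reduce to a base case of size 1. The algorithm makes 4 recursive calls at each level.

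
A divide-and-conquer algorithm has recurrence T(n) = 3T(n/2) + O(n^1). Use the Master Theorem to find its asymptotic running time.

Master Theorem for T(n) = 3T(n/2) + O(n^1):

a = 3, b = 2, c = 1
log_b(a) = log_2(3) = 1.5850

Case 1: c = 1 < log_2(3) = 1.5850
T(n) = O(n^(log_2 3))

For T(n) = 3T(n/2) + O(n^1): log_2(3) = 1.5850. This is Case 1 of the Master Theorem (c < log_b(a), work dominated by leaves), giving O(n^(log_2 3)).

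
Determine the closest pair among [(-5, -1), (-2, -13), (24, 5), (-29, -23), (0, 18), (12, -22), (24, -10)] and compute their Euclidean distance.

Computing all pairwise distances among 7 points:

d((-5, -1), (-2, -13)) = 12.3693 <-- minimum
d((-5, -1), (24, 5)) = 29.6142
d((-5, -1), (-29, -23)) = 32.5576
d((-5, -1), (0, 18)) = 19.6469
d((-5, -1), (12, -22)) = 27.0185
d((-5, -1), (24, -10)) = 30.3645
d((-2, -13), (24, 5)) = 31.6228
d((-2, -13), (-29, -23)) = 28.7924
d((-2, -13), (0, 18)) = 31.0644
d((-2, -13), (12, -22)) = 16.6433
d((-2, -13), (24, -10)) = 26.1725
d((24, 5), (-29, -23)) = 59.9416
d((24, 5), (0, 18)) = 27.2947
d((24, 5), (12, -22)) = 29.5466
d((24, 5), (24, -10)) = 15.0
d((-29, -23), (0, 18)) = 50.2195
d((-29, -23), (12, -22)) = 41.0122
d((-29, -23), (24, -10)) = 54.5711
d((0, 18), (12, -22)) = 41.7612
d((0, 18), (24, -10)) = 36.8782
d((12, -22), (24, -10)) = 16.9706

Closest pair: (-5, -1) and (-2, -13) with distance 12.3693

The closest pair is (-5, -1) and (-2, -13) with Euclidean distance 12.3693. For 7 points, brute-force pairwise comparison is shown above. For large n, the divide-and-conquer algorithm (sort by x, recurse on halves, check the dividing strip) achieves O(n log n).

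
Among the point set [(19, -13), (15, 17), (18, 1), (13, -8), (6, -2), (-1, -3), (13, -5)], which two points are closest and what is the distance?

Computing all pairwise distances among 7 points:

d((19, -13), (15, 17)) = 30.2655
d((19, -13), (18, 1)) = 14.0357
d((19, -13), (13, -8)) = 7.8102
d((19, -13), (6, -2)) = 17.0294
d((19, -13), (-1, -3)) = 22.3607
d((19, -13), (13, -5)) = 10.0
d((15, 17), (18, 1)) = 16.2788
d((15, 17), (13, -8)) = 25.0799
d((15, 17), (6, -2)) = 21.0238
d((15, 17), (-1, -3)) = 25.6125
d((15, 17), (13, -5)) = 22.0907
d((18, 1), (13, -8)) = 10.2956
d((18, 1), (6, -2)) = 12.3693
d((18, 1), (-1, -3)) = 19.4165
d((18, 1), (13, -5)) = 7.8102
d((13, -8), (6, -2)) = 9.2195
d((13, -8), (-1, -3)) = 14.8661
d((13, -8), (13, -5)) = 3.0 <-- minimum
d((6, -2), (-1, -3)) = 7.0711
d((6, -2), (13, -5)) = 7.6158
d((-1, -3), (13, -5)) = 14.1421

Closest pair: (13, -8) and (13, -5) with distance 3.0

The closest pair is (13, -8) and (13, -5) with Euclidean distance 3.0. For 7 points, brute-force pairwise comparison is shown above. For large n, the divide-and-conquer algorithm (sort by x, recurse on halves, check the dividing strip) achieves O(n log n).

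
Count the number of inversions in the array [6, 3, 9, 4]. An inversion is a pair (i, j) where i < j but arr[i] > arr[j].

Finding inversions in [6, 3, 9, 4]:

(0, 1): arr[0]=6 > arr[1]=3
(0, 3): arr[0]=6 > arr[3]=4
(2, 3): arr[2]=9 > arr[3]=4

Total inversions: 3

The array has 3 inversion(s): (0,1), (0,3), (2,3). Each pair (i,j) satisfies i < j and arr[i] > arr[j].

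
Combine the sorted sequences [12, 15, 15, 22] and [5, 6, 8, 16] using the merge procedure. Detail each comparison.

Merging process:

Compare 12 vs 5: take 5 from right. Merged: [5]
Compare 12 vs 6: take 6 from right. Merged: [5, 6]
Compare 12 vs 8: take 8 from right. Merged: [5, 6, 8]
Compare 12 vs 16: take 12 from left. Merged: [5, 6, 8, 12]
Compare 15 vs 16: take 15 from left. Merged: [5, 6, 8, 12, 15]
Compare 15 vs 16: take 15 from left. Merged: [5, 6, 8, 12, 15, 15]
Compare 22 vs 16: take 16 from right. Merged: [5, 6, 8, 12, 15, 15, 16]
Append remaining from left: [22]. Merged: [5, 6, 8, 12, 15, 15, 16, 22]

Final merged array: [5, 6, 8, 12, 15, 15, 16, 22]
Total comparisons: 7

The merged array is [5, 6, 8, 12, 15, 15, 16, 22], requiring 7 comparisons. The merge step runs in O(n) time where n is the total number of elements.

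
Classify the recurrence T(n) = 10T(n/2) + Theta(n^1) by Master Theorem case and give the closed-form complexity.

Master Theorem for T(n) = 10T(n/2) + O(n^1):

a = 10, b = 2, c = 1
log_b(a) = log_2(10) = 3.3219

Case 1: c = 1 < log_2(10) = 3.3219
T(n) = O(n^(log_2 10))

For T(n) = 10T(n/2) + O(n^1): log_2(10) = 3.3219. This is Case 1 of the Master Theorem (c < log_b(a), work dominated by leaves), giving O(n^(log_2 10)).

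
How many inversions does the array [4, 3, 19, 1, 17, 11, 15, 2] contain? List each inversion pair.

Finding inversions in [4, 3, 19, 1, 17, 11, 15, 2]:

(0, 1): arr[0]=4 > arr[1]=3
(0, 3): arr[0]=4 > arr[3]=1
(0, 7): arr[0]=4 > arr[7]=2
(1, 3): arr[1]=3 > arr[3]=1
(1, 7): arr[1]=3 > arr[7]=2
(2, 3): arr[2]=19 > arr[3]=1
(2, 4): arr[2]=19 > arr[4]=17
(2, 5): arr[2]=19 > arr[5]=11
(2, 6): arr[2]=19 > arr[6]=15
(2, 7): arr[2]=19 > arr[7]=2
(4, 5): arr[4]=17 > arr[5]=11
(4, 6): arr[4]=17 > arr[6]=15
(4, 7): arr[4]=17 > arr[7]=2
(5, 7): arr[5]=11 > arr[7]=2
(6, 7): arr[6]=15 > arr[7]=2

Total inversions: 15

The array has 15 inversion(s): (0,1), (0,3), (0,7), (1,3), (1,7), (2,3), (2,4), (2,5), (2,6), (2,7), (4,5), (4,6), (4,7), (5,7), (6,7). Each pair (i,j) satisfies i < j and arr[i] > arr[j].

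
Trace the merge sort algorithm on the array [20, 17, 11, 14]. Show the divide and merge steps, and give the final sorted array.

Merge sort trace:

Split: [20, 17, 11, 14] -> [20, 17] and [11, 14]
  Split: [20, 17] -> [20] and [17]
  Merge: [20] + [17] -> [17, 20]
  Split: [11, 14] -> [11] and [14]
  Merge: [11] + [14] -> [11, 14]
Merge: [17, 20] + [11, 14] -> [11, 14, 17, 20]

Final sorted array: [11, 14, 17, 20]

The merge sort proceeds by recursively splitting the array and merging sorted halves.
After all merges, the sorted array is [11, 14, 17, 20].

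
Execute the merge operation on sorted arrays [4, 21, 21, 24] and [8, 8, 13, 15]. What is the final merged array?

Merging process:

Compare 4 vs 8: take 4 from left. Merged: [4]
Compare 21 vs 8: take 8 from right. Merged: [4, 8]
Compare 21 vs 8: take 8 from right. Merged: [4, 8, 8]
Compare 21 vs 13: take 13 from right. Merged: [4, 8, 8, 13]
Compare 21 vs 15: take 15 from right. Merged: [4, 8, 8, 13, 15]
Append remaining from left: [21, 21, 24]. Merged: [4, 8, 8, 13, 15, 21, 21, 24]

Final merged array: [4, 8, 8, 13, 15, 21, 21, 24]
Total comparisons: 5

The merged array is [4, 8, 8, 13, 15, 21, 21, 24], requiring 5 comparisons. The merge step runs in O(n) time where n is the total number of elements.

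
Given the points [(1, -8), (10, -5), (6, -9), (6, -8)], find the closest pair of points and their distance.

Computing all pairwise distances among 4 points:

d((1, -8), (10, -5)) = 9.4868
d((1, -8), (6, -9)) = 5.099
d((1, -8), (6, -8)) = 5.0
d((10, -5), (6, -9)) = 5.6569
d((10, -5), (6, -8)) = 5.0
d((6, -9), (6, -8)) = 1.0 <-- minimum

Closest pair: (6, -9) and (6, -8) with distance 1.0

The closest pair is (6, -9) and (6, -8) with Euclidean distance 1.0. For 4 points, brute-force pairwise comparison is shown above. For large n, the divide-and-conquer algorithm (sort by x, recurse on halves, check the dividing strip) achieves O(n log n).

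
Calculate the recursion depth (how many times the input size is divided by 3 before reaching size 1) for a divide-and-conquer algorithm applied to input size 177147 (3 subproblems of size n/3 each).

For divide and conquer with division factor 3:

Problem sizes at each level:
Level 0: 177147
Level 1: 59049
Level 2: 19683
Level 3: 6561
Level 4: 2187
Level 5: 729
Level 6: 243
Level 7: 81
Level 8: 27
Level 9: 9
Level 10: 3
Level 11: 1

The root is level 0 and the size-1 base case is level 11 (the tree spans levels 0 through 11, i.e. 12 levels counting the root), so the depth is the number of divisions: log_3(177147) = 11

The recursion tree depth is log_3(177147) = 11. At each level, the problem size is divided by 3, so it takes 11 divisions to reduce to a base case of size 1. The algorithm makes 3 recursive calls at each level.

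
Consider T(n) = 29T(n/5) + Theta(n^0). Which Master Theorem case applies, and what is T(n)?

Master Theorem for T(n) = 29T(n/5) + O(n^0):

a = 29, b = 5, c = 0
log_b(a) = log_5(29) = 2.0922

Case 1: c = 0 < log_5(29) = 2.0922
T(n) = O(n^(log_5 29))

For T(n) = 29T(n/5) + O(n^0): log_5(29) = 2.0922. This is Case 1 of the Master Theorem (c < log_b(a), work dominated by leaves), giving O(n^(log_5 29)).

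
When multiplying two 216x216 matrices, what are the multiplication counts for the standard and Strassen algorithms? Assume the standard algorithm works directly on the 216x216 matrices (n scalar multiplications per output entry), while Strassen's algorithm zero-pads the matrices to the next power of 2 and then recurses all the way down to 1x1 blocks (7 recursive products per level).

Matrix multiplication for 216x216 matrices:

Strassen's algorithm requires power-of-2 dimensions. Pad 216x216 to 256x256 (next power of 2).

Standard algorithm: 216^3 = 10077696 multiplications
Strassen's algorithm: 7^(log2(256)) = 7^8 = 5764801 multiplications
Savings: 10077696 - 5764801 = 4312895 multiplications

Standard: 10077696 multiplications (216^3). Strassen: 5764801 multiplications (7^8, after padding to 256x256). Strassen reduces 8 recursive multiplications to 7 at each level.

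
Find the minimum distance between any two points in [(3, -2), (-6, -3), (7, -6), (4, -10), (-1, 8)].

Computing all pairwise distances among 5 points:

d((3, -2), (-6, -3)) = 9.0554
d((3, -2), (7, -6)) = 5.6569
d((3, -2), (4, -10)) = 8.0623
d((3, -2), (-1, 8)) = 10.7703
d((-6, -3), (7, -6)) = 13.3417
d((-6, -3), (4, -10)) = 12.2066
d((-6, -3), (-1, 8)) = 12.083
d((7, -6), (4, -10)) = 5.0 <-- minimum
d((7, -6), (-1, 8)) = 16.1245
d((4, -10), (-1, 8)) = 18.6815

Closest pair: (7, -6) and (4, -10) with distance 5.0

The closest pair is (7, -6) and (4, -10) with Euclidean distance 5.0. For 5 points, brute-force pairwise comparison is shown above. For large n, the divide-and-conquer algorithm (sort by x, recurse on halves, check the dividing strip) achieves O(n log n).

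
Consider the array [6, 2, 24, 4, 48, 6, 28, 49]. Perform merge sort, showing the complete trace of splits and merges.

Merge sort trace:

Split: [6, 2, 24, 4, 48, 6, 28, 49] -> [6, 2, 24, 4] and [48, 6, 28, 49]
  Split: [6, 2, 24, 4] -> [6, 2] and [24, 4]
    Split: [6, 2] -> [6] and [2]
    Merge: [6] + [2] -> [2, 6]
    Split: [24, 4] -> [24] and [4]
    Merge: [24] + [4] -> [4, 24]
  Merge: [2, 6] + [4, 24] -> [2, 4, 6, 24]
  Split: [48, 6, 28, 49] -> [48, 6] and [28, 49]
    Split: [48, 6] -> [48] and [6]
    Merge: [48] + [6] -> [6, 48]
    Split: [28, 49] -> [28] and [49]
    Merge: [28] + [49] -> [28, 49]
  Merge: [6, 48] + [28, 49] -> [6, 28, 48, 49]
Merge: [2, 4, 6, 24] + [6, 28, 48, 49] -> [2, 4, 6, 6, 24, 28, 48, 49]

Final sorted array: [2, 4, 6, 6, 24, 28, 48, 49]

The merge sort proceeds by recursively splitting the array and merging sorted halves.
After all merges, the sorted array is [2, 4, 6, 6, 24, 28, 48, 49].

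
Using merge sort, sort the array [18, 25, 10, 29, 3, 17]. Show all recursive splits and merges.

Merge sort trace:

Split: [18, 25, 10, 29, 3, 17] -> [18, 25, 10] and [29, 3, 17]
  Split: [18, 25, 10] -> [18] and [25, 10]
    Split: [25, 10] -> [25] and [10]
    Merge: [25] + [10] -> [10, 25]
  Merge: [18] + [10, 25] -> [10, 18, 25]
  Split: [29, 3, 17] -> [29] and [3, 17]
    Split: [3, 17] -> [3] and [17]
    Merge: [3] + [17] -> [3, 17]
  Merge: [29] + [3, 17] -> [3, 17, 29]
Merge: [10, 18, 25] + [3, 17, 29] -> [3, 10, 17, 18, 25, 29]

Final sorted array: [3, 10, 17, 18, 25, 29]

The merge sort proceeds by recursively splitting the array and merging sorted halves.
After all merges, the sorted array is [3, 10, 17, 18, 25, 29].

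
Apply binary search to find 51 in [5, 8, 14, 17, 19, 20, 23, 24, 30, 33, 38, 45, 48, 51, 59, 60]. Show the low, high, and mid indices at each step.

Binary search for 51 in [5, 8, 14, 17, 19, 20, 23, 24, 30, 33, 38, 45, 48, 51, 59, 60]:

lo=0, hi=15, mid=7, arr[mid]=24 -> 24 < 51, search right half
lo=8, hi=15, mid=11, arr[mid]=45 -> 45 < 51, search right half
lo=12, hi=15, mid=13, arr[mid]=51 -> Found target at index 13!

Binary search finds 51 at index 13 after 3 comparisons. The search repeatedly halves the search space by comparing with the middle element.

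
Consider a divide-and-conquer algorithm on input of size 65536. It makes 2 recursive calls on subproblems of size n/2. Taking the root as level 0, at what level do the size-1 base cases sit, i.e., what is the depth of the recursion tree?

For divide and conquer with division factor 2:

Problem sizes at each level:
Level 0: 65536
Level 1: 32768
Level 2: 16384
Level 3: 8192
Level 4: 4096
Level 5: 2048
Level 6: 1024
Level 7: 512
Level 8: 256
Level 9: 128
Level 10: 64
Level 11: 32
Level 12: 16
Level 13: 8
Level 14: 4
Level 15: 2
Level 16: 1

The root is level 0 and the size-1 base case is level 16 (the tree spans levels 0 through 16, i.e. 17 levels counting the root), so the depth is the number of divisions: log_2(65536) = 16

The recursion tree depth is log_2(65536) = 16. At each level, the problem size is divided by 2, so it takes 16 divisions to reduce to a base case of size 1. The algorithm makes 2 recursive calls at each level.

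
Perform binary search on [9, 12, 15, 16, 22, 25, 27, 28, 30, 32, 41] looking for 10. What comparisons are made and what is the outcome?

Binary search for 10 in [9, 12, 15, 16, 22, 25, 27, 28, 30, 32, 41]:

lo=0, hi=10, mid=5, arr[mid]=25 -> 25 > 10, search left half
lo=0, hi=4, mid=2, arr[mid]=15 -> 15 > 10, search left half
lo=0, hi=1, mid=0, arr[mid]=9 -> 9 < 10, search right half
lo=1, hi=1, mid=1, arr[mid]=12 -> 12 > 10, search left half
lo=1 > hi=0, target 10 not found

Binary search determines that 10 is not in the array after 4 comparisons. The search space was exhausted without finding the target.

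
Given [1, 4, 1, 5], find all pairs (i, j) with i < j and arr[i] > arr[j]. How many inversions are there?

Finding inversions in [1, 4, 1, 5]:

(1, 2): arr[1]=4 > arr[2]=1

Total inversions: 1

The array has 1 inversion(s): (1,2). Each pair (i,j) satisfies i < j and arr[i] > arr[j].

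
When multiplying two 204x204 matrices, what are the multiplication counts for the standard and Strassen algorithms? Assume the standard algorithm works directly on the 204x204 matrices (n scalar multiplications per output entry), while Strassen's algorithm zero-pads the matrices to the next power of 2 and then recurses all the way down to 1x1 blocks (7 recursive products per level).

Matrix multiplication for 204x204 matrices:

Strassen's algorithm requires power-of-2 dimensions. Pad 204x204 to 256x256 (next power of 2).

Standard algorithm: 204^3 = 8489664 multiplications
Strassen's algorithm: 7^(log2(256)) = 7^8 = 5764801 multiplications
Savings: 8489664 - 5764801 = 2724863 multiplications

Standard: 8489664 multiplications (204^3). Strassen: 5764801 multiplications (7^8, after padding to 256x256). Strassen reduces 8 recursive multiplications to 7 at each level.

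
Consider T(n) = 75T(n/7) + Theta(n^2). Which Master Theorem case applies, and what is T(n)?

Master Theorem for T(n) = 75T(n/7) + O(n^2):

a = 75, b = 7, c = 2
log_b(a) = log_7(75) = 2.2187

Case 1: c = 2 < log_7(75) = 2.2187
T(n) = O(n^(log_7 75))

For T(n) = 75T(n/7) + O(n^2): log_7(75) = 2.2187. This is Case 1 of the Master Theorem (c < log_b(a), work dominated by leaves), giving O(n^(log_7 75)).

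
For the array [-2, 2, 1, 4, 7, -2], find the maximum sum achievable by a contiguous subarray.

Using Kadane's algorithm on [-2, 2, 1, 4, 7, -2]:

Scanning through the array:
Position 1 (value 2): max_ending_here = 2, max_so_far = 2
Position 2 (value 1): max_ending_here = 3, max_so_far = 3
Position 3 (value 4): max_ending_here = 7, max_so_far = 7
Position 4 (value 7): max_ending_here = 14, max_so_far = 14
Position 5 (value -2): max_ending_here = 12, max_so_far = 14

Maximum subarray: [2, 1, 4, 7]
Maximum sum: 14

The maximum subarray is [2, 1, 4, 7] with sum 14. This subarray runs from index 1 to index 4.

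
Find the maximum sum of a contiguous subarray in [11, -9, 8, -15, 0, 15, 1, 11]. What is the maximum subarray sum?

Using Kadane's algorithm on [11, -9, 8, -15, 0, 15, 1, 11]:

Scanning through the array:
Position 1 (value -9): max_ending_here = 2, max_so_far = 11
Position 2 (value 8): max_ending_here = 10, max_so_far = 11
Position 3 (value -15): max_ending_here = -5, max_so_far = 11
Position 4 (value 0): max_ending_here = 0, max_so_far = 11
Position 5 (value 15): max_ending_here = 15, max_so_far = 15
Position 6 (value 1): max_ending_here = 16, max_so_far = 16
Position 7 (value 11): max_ending_here = 27, max_so_far = 27

Maximum subarray: [0, 15, 1, 11]
Maximum sum: 27

The maximum subarray is [0, 15, 1, 11] with sum 27. This subarray runs from index 4 to index 7.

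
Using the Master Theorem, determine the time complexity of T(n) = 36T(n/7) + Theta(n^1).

Master Theorem for T(n) = 36T(n/7) + O(n^1):

a = 36, b = 7, c = 1
log_b(a) = log_7(36) = 1.8416

Case 1: c = 1 < log_7(36) = 1.8416
T(n) = O(n^(log_7 36))

For T(n) = 36T(n/7) + O(n^1): log_7(36) = 1.8416. This is Case 1 of the Master Theorem (c < log_b(a), work dominated by leaves), giving O(n^(log_7 36)).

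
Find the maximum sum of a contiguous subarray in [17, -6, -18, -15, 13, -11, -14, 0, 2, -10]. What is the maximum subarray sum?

Using Kadane's algorithm on [17, -6, -18, -15, 13, -11, -14, 0, 2, -10]:

Scanning through the array:
Position 1 (value -6): max_ending_here = 11, max_so_far = 17
Position 2 (value -18): max_ending_here = -7, max_so_far = 17
Position 3 (value -15): max_ending_here = -15, max_so_far = 17
Position 4 (value 13): max_ending_here = 13, max_so_far = 17
Position 5 (value -11): max_ending_here = 2, max_so_far = 17
Position 6 (value -14): max_ending_here = -12, max_so_far = 17
Position 7 (value 0): max_ending_here = 0, max_so_far = 17
Position 8 (value 2): max_ending_here = 2, max_so_far = 17
Position 9 (value -10): max_ending_here = -8, max_so_far = 17

Maximum subarray: [17]
Maximum sum: 17

The maximum subarray is [17] with sum 17. This subarray runs from index 0 to index 0.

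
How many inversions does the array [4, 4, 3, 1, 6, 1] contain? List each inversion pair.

Finding inversions in [4, 4, 3, 1, 6, 1]:

(0, 2): arr[0]=4 > arr[2]=3
(0, 3): arr[0]=4 > arr[3]=1
(0, 5): arr[0]=4 > arr[5]=1
(1, 2): arr[1]=4 > arr[2]=3
(1, 3): arr[1]=4 > arr[3]=1
(1, 5): arr[1]=4 > arr[5]=1
(2, 3): arr[2]=3 > arr[3]=1
(2, 5): arr[2]=3 > arr[5]=1
(4, 5): arr[4]=6 > arr[5]=1

Total inversions: 9

The array has 9 inversion(s): (0,2), (0,3), (0,5), (1,2), (1,3), (1,5), (2,3), (2,5), (4,5). Each pair (i,j) satisfies i < j and arr[i] > arr[j].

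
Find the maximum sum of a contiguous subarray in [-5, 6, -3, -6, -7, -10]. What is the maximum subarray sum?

Using Kadane's algorithm on [-5, 6, -3, -6, -7, -10]:

Scanning through the array:
Position 1 (value 6): max_ending_here = 6, max_so_far = 6
Position 2 (value -3): max_ending_here = 3, max_so_far = 6
Position 3 (value -6): max_ending_here = -3, max_so_far = 6
Position 4 (value -7): max_ending_here = -7, max_so_far = 6
Position 5 (value -10): max_ending_here = -10, max_so_far = 6

Maximum subarray: [6]
Maximum sum: 6

The maximum subarray is [6] with sum 6. This subarray runs from index 1 to index 1.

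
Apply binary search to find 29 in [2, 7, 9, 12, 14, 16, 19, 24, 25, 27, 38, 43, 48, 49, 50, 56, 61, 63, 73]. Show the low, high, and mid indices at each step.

Binary search for 29 in [2, 7, 9, 12, 14, 16, 19, 24, 25, 27, 38, 43, 48, 49, 50, 56, 61, 63, 73]:

lo=0, hi=18, mid=9, arr[mid]=27 -> 27 < 29, search right half
lo=10, hi=18, mid=14, arr[mid]=50 -> 50 > 29, search left half
lo=10, hi=13, mid=11, arr[mid]=43 -> 43 > 29, search left half
lo=10, hi=10, mid=10, arr[mid]=38 -> 38 > 29, search left half
lo=10 > hi=9, target 29 not found

Binary search determines that 29 is not in the array after 4 comparisons. The search space was exhausted without finding the target.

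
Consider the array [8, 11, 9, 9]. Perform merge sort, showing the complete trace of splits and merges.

Merge sort trace:

Split: [8, 11, 9, 9] -> [8, 11] and [9, 9]
  Split: [8, 11] -> [8] and [11]
  Merge: [8] + [11] -> [8, 11]
  Split: [9, 9] -> [9] and [9]
  Merge: [9] + [9] -> [9, 9]
Merge: [8, 11] + [9, 9] -> [8, 9, 9, 11]

Final sorted array: [8, 9, 9, 11]

The merge sort proceeds by recursively splitting the array and merging sorted halves.
After all merges, the sorted array is [8, 9, 9, 11].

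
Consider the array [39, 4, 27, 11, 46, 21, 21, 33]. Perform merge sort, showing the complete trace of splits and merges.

Merge sort trace:

Split: [39, 4, 27, 11, 46, 21, 21, 33] -> [39, 4, 27, 11] and [46, 21, 21, 33]
  Split: [39, 4, 27, 11] -> [39, 4] and [27, 11]
    Split: [39, 4] -> [39] and [4]
    Merge: [39] + [4] -> [4, 39]
    Split: [27, 11] -> [27] and [11]
    Merge: [27] + [11] -> [11, 27]
  Merge: [4, 39] + [11, 27] -> [4, 11, 27, 39]
  Split: [46, 21, 21, 33] -> [46, 21] and [21, 33]
    Split: [46, 21] -> [46] and [21]
    Merge: [46] + [21] -> [21, 46]
    Split: [21, 33] -> [21] and [33]
    Merge: [21] + [33] -> [21, 33]
  Merge: [21, 46] + [21, 33] -> [21, 21, 33, 46]
Merge: [4, 11, 27, 39] + [21, 21, 33, 46] -> [4, 11, 21, 21, 27, 33, 39, 46]

Final sorted array: [4, 11, 21, 21, 27, 33, 39, 46]

The merge sort proceeds by recursively splitting the array and merging sorted halves.
After all merges, the sorted array is [4, 11, 21, 21, 27, 33, 39, 46].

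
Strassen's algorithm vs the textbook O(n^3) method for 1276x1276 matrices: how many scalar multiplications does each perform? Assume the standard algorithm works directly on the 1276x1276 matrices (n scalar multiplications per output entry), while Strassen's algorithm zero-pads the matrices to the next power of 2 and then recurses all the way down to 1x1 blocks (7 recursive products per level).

Matrix multiplication for 1276x1276 matrices:

Strassen's algorithm requires power-of-2 dimensions. Pad 1276x1276 to 2048x2048 (next power of 2).

Standard algorithm: 1276^3 = 2077552576 multiplications
Strassen's algorithm: 7^(log2(2048)) = 7^11 = 1977326743 multiplications
Savings: 2077552576 - 1977326743 = 100225833 multiplications

Standard: 2077552576 multiplications (1276^3). Strassen: 1977326743 multiplications (7^11, after padding to 2048x2048). Strassen reduces 8 recursive multiplications to 7 at each level.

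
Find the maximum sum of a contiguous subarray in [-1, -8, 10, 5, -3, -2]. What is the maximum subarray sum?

Using Kadane's algorithm on [-1, -8, 10, 5, -3, -2]:

Scanning through the array:
Position 1 (value -8): max_ending_here = -8, max_so_far = -1
Position 2 (value 10): max_ending_here = 10, max_so_far = 10
Position 3 (value 5): max_ending_here = 15, max_so_far = 15
Position 4 (value -3): max_ending_here = 12, max_so_far = 15
Position 5 (value -2): max_ending_here = 10, max_so_far = 15

Maximum subarray: [10, 5]
Maximum sum: 15

The maximum subarray is [10, 5] with sum 15. This subarray runs from index 2 to index 3.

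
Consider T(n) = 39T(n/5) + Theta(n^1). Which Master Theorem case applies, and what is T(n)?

Master Theorem for T(n) = 39T(n/5) + O(n^1):

a = 39, b = 5, c = 1
log_b(a) = log_5(39) = 2.2763

Case 1: c = 1 < log_5(39) = 2.2763
T(n) = O(n^(log_5 39))

For T(n) = 39T(n/5) + O(n^1): log_5(39) = 2.2763. This is Case 1 of the Master Theorem (c < log_b(a), work dominated by leaves), giving O(n^(log_5 39)).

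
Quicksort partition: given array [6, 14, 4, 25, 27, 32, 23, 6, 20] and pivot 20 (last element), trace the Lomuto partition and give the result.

Lomuto partition with pivot = 20:

Initial array: [6, 14, 4, 25, 27, 32, 23, 6, 20]

arr[0]=6 <= 20: swap with position 0, array becomes [6, 14, 4, 25, 27, 32, 23, 6, 20]
arr[1]=14 <= 20: swap with position 1, array becomes [6, 14, 4, 25, 27, 32, 23, 6, 20]
arr[2]=4 <= 20: swap with position 2, array becomes [6, 14, 4, 25, 27, 32, 23, 6, 20]
arr[3]=25 > 20: no swap
arr[4]=27 > 20: no swap
arr[5]=32 > 20: no swap
arr[6]=23 > 20: no swap
arr[7]=6 <= 20: swap with position 3, array becomes [6, 14, 4, 6, 27, 32, 23, 25, 20]

Place pivot at position 4: [6, 14, 4, 6, 20, 32, 23, 25, 27]
Pivot position: 4

After partitioning with pivot 20, the array becomes [6, 14, 4, 6, 20, 32, 23, 25, 27]. The pivot is placed at index 4. All elements to the left of the pivot are <= 20, and all elements to the right are > 20.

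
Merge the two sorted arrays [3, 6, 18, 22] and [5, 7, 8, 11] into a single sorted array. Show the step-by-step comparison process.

Merging process:

Compare 3 vs 5: take 3 from left. Merged: [3]
Compare 6 vs 5: take 5 from right. Merged: [3, 5]
Compare 6 vs 7: take 6 from left. Merged: [3, 5, 6]
Compare 18 vs 7: take 7 from right. Merged: [3, 5, 6, 7]
Compare 18 vs 8: take 8 from right. Merged: [3, 5, 6, 7, 8]
Compare 18 vs 11: take 11 from right. Merged: [3, 5, 6, 7, 8, 11]
Append remaining from left: [18, 22]. Merged: [3, 5, 6, 7, 8, 11, 18, 22]

Final merged array: [3, 5, 6, 7, 8, 11, 18, 22]
Total comparisons: 6

The merged array is [3, 5, 6, 7, 8, 11, 18, 22], requiring 6 comparisons. The merge step runs in O(n) time where n is the total number of elements.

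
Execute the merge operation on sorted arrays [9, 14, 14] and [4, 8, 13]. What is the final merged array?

Merging process:

Compare 9 vs 4: take 4 from right. Merged: [4]
Compare 9 vs 8: take 8 from right. Merged: [4, 8]
Compare 9 vs 13: take 9 from left. Merged: [4, 8, 9]
Compare 14 vs 13: take 13 from right. Merged: [4, 8, 9, 13]
Append remaining from left: [14, 14]. Merged: [4, 8, 9, 13, 14, 14]

Final merged array: [4, 8, 9, 13, 14, 14]
Total comparisons: 4

The merged array is [4, 8, 9, 13, 14, 14], requiring 4 comparisons. The merge step runs in O(n) time where n is the total number of elements.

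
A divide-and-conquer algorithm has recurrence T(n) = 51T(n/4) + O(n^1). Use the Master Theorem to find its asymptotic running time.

Master Theorem for T(n) = 51T(n/4) + O(n^1):

a = 51, b = 4, c = 1
log_b(a) = log_4(51) = 2.8362

Case 1: c = 1 < log_4(51) = 2.8362
T(n) = O(n^(log_4 51))

For T(n) = 51T(n/4) + O(n^1): log_4(51) = 2.8362. This is Case 1 of the Master Theorem (c < log_b(a), work dominated by leaves), giving O(n^(log_4 51)).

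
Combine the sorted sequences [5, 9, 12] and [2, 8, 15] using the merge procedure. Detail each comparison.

Merging process:

Compare 5 vs 2: take 2 from right. Merged: [2]
Compare 5 vs 8: take 5 from left. Merged: [2, 5]
Compare 9 vs 8: take 8 from right. Merged: [2, 5, 8]
Compare 9 vs 15: take 9 from left. Merged: [2, 5, 8, 9]
Compare 12 vs 15: take 12 from left. Merged: [2, 5, 8, 9, 12]
Append remaining from right: [15]. Merged: [2, 5, 8, 9, 12, 15]

Final merged array: [2, 5, 8, 9, 12, 15]
Total comparisons: 5

The merged array is [2, 5, 8, 9, 12, 15], requiring 5 comparisons. The merge step runs in O(n) time where n is the total number of elements.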